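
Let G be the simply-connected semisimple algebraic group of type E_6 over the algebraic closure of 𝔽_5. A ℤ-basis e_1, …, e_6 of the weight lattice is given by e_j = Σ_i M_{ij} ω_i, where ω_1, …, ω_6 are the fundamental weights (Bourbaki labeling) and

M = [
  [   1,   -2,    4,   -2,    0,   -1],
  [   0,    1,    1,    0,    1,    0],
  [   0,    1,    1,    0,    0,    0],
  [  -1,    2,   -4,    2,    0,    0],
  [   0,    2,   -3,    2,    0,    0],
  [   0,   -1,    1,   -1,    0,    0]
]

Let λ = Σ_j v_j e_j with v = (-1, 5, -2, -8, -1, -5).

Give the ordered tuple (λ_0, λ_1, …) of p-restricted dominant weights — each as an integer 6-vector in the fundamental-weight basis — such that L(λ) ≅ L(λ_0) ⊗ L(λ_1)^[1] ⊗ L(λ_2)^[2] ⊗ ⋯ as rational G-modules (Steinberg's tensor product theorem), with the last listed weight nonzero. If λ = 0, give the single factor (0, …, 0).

((2, 2, 3, 3, 0, 1),)

ω-coordinates c = M·v, v = (-1, 5, -2, -8, -1, -5):
  c_1 = 1*-1 + -2*5 + 4*-2 + -2*-8 + 0*-1 + -1*-5 = 2
  c_2 = 0*-1 + 1*5 + 1*-2 + 0*-8 + 1*-1 + 0*-5 = 2
  c_3 = 0*-1 + 1*5 + 1*-2 + 0*-8 + 0*-1 + 0*-5 = 3
  c_4 = -1*-1 + 2*5 + -4*-2 + 2*-8 + 0*-1 + 0*-5 = 3
  c_5 = 0*-1 + 2*5 + -3*-2 + 2*-8 + 0*-1 + 0*-5 = 0
  c_6 = 0*-1 + -1*5 + 1*-2 + -1*-8 + 0*-1 + 0*-5 = 1
Writing each c_i in base p = 5:
  c_1 = 2 = 2·5^0
  c_2 = 2 = 2·5^0
  c_3 = 3 = 3·5^0
  c_4 = 3 = 3·5^0
  c_5 = 0
  c_6 = 1 = 1·5^0
λ_0 = (2, 2, 3, 3, 0, 1)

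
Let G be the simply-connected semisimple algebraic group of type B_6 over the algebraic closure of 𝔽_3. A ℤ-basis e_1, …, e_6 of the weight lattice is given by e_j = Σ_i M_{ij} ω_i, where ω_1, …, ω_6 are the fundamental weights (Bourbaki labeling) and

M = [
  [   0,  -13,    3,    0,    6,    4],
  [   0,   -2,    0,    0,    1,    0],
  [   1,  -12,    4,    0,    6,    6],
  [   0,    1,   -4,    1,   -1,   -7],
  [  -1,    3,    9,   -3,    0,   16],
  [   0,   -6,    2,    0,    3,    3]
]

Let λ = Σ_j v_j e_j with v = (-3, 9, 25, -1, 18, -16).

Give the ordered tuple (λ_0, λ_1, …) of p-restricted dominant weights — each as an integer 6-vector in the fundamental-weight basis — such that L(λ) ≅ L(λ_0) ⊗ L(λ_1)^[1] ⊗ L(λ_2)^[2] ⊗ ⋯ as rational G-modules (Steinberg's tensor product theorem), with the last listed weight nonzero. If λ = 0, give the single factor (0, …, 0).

ω-coordinates c = M·v, v = (-3, 9, 25, -1, 18, -16):
  c_1 = 0*-3 + -13*9 + 3*25 + 0*-1 + 6*18 + 4*-16 = 2
  c_2 = 0*-3 + -2*9 + 0*25 + 0*-1 + 1*18 + 0*-16 = 0
  c_3 = 1*-3 + -12*9 + 4*25 + 0*-1 + 6*18 + 6*-16 = 1
  c_4 = 0*-3 + 1*9 + -4*25 + 1*-1 + -1*18 + -7*-16 = 2
  c_5 = -1*-3 + 3*9 + 9*25 + -3*-1 + 0*18 + 16*-16 = 2
  c_6 = 0*-3 + -6*9 + 2*25 + 0*-1 + 3*18 + 3*-16 = 2
Base-3 expansion of each c_i:
  c_1 = 2 = 2·3^0
  c_2 = 0
  c_3 = 1 = 1·3^0
  c_4 = 2 = 2·3^0
  c_5 = 2 = 2·3^0
  c_6 = 2 = 2·3^0
Factor λ_0 = (2, 0, 1, 2, 2, 2)

((2, 0, 1, 2, 2, 2),)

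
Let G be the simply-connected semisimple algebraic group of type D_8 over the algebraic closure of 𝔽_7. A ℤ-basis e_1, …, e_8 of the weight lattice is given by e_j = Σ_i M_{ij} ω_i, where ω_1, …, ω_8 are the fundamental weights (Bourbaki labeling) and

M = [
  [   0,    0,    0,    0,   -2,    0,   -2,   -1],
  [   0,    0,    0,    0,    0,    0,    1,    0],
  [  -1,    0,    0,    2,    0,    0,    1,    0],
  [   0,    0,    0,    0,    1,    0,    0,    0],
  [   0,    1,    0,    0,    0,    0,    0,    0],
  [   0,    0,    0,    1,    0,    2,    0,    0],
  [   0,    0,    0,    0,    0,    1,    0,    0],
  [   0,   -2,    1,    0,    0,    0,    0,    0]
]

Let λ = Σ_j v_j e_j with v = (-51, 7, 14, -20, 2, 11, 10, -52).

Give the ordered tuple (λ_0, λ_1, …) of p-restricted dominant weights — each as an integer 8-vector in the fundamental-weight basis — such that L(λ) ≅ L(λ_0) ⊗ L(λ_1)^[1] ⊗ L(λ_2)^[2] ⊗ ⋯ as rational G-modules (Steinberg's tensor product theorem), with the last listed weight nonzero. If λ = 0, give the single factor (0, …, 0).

((0, 3, 0, 2, 0, 2, 4, 0), (4, 1, 3, 0, 1, 0, 1, 0))

ω-coordinates c = M·v, v = (-51, 7, 14, -20, 2, 11, 10, -52):
  c_1 = 0*-51 + 0*7 + 0*14 + 0*-20 + -2*2 + 0*11 + -2*10 + -1*-52 = 28
  c_2 = 0*-51 + 0*7 + 0*14 + 0*-20 + 0*2 + 0*11 + 1*10 + 0*-52 = 10
  c_3 = -1*-51 + 0*7 + 0*14 + 2*-20 + 0*2 + 0*11 + 1*10 + 0*-52 = 21
  c_4 = 0*-51 + 0*7 + 0*14 + 0*-20 + 1*2 + 0*11 + 0*10 + 0*-52 = 2
  c_5 = 0*-51 + 1*7 + 0*14 + 0*-20 + 0*2 + 0*11 + 0*10 + 0*-52 = 7
  c_6 = 0*-51 + 0*7 + 0*14 + 1*-20 + 0*2 + 2*11 + 0*10 + 0*-52 = 2
  c_7 = 0*-51 + 0*7 + 0*14 + 0*-20 + 0*2 + 1*11 + 0*10 + 0*-52 = 11
  c_8 = 0*-51 + -2*7 + 1*14 + 0*-20 + 0*2 + 0*11 + 0*10 + 0*-52 = 0
Writing each c_i in base p = 7:
  c_1 = 28 = 0·7^0 + 4·7^1
  c_2 = 10 = 3·7^0 + 1·7^1
  c_3 = 21 = 0·7^0 + 3·7^1
  c_4 = 2 = 2·7^0
  c_5 = 7 = 0·7^0 + 1·7^1
  c_6 = 2 = 2·7^0
  c_7 = 11 = 4·7^0 + 1·7^1
  c_8 = 0
p-restricted factor λ_0 = (0, 3, 0, 2, 0, 2, 4, 0)
p-restricted factor λ_1 = (4, 1, 3, 0, 1, 0, 1, 0)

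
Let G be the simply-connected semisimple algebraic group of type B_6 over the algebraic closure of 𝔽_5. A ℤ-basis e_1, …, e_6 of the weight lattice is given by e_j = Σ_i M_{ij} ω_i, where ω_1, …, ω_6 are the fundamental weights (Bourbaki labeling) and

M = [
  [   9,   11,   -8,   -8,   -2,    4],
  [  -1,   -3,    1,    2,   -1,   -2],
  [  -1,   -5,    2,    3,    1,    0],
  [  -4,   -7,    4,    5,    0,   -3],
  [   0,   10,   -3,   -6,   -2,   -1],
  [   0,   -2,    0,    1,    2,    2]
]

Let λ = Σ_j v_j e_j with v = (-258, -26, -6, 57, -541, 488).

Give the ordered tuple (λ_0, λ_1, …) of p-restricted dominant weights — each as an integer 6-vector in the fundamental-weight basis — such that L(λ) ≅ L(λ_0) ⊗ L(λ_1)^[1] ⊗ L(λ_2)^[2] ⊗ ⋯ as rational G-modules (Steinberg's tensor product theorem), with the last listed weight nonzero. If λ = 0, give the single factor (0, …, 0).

In the fundamental-weight basis, λ has coordinates c = M·v (v = (-258, -26, -6, 57, -541, 488)):
  c_1 = 9*-258 + 11*-26 + -8*-6 + -8*57 + -2*-541 + 4*488 = 18
  c_2 = -1*-258 + -3*-26 + 1*-6 + 2*57 + -1*-541 + -2*488 = 9
  c_3 = -1*-258 + -5*-26 + 2*-6 + 3*57 + 1*-541 + 0*488 = 6
  c_4 = -4*-258 + -7*-26 + 4*-6 + 5*57 + 0*-541 + -3*488 = 11
  c_5 = 0*-258 + 10*-26 + -3*-6 + -6*57 + -2*-541 + -1*488 = 10
  c_6 = 0*-258 + -2*-26 + 0*-6 + 1*57 + 2*-541 + 2*488 = 3
Base-5 expansion of each c_i:
  c_1 = 18 = 3·5^0 + 3·5^1
  c_2 = 9 = 4·5^0 + 1·5^1
  c_3 = 6 = 1·5^0 + 1·5^1
  c_4 = 11 = 1·5^0 + 2·5^1
  c_5 = 10 = 0·5^0 + 2·5^1
  c_6 = 3 = 3·5^0
λ_0 = (3, 4, 1, 1, 0, 3)
λ_1 = (3, 1, 1, 2, 2, 0)

((3, 4, 1, 1, 0, 3), (3, 1, 1, 2, 2, 0))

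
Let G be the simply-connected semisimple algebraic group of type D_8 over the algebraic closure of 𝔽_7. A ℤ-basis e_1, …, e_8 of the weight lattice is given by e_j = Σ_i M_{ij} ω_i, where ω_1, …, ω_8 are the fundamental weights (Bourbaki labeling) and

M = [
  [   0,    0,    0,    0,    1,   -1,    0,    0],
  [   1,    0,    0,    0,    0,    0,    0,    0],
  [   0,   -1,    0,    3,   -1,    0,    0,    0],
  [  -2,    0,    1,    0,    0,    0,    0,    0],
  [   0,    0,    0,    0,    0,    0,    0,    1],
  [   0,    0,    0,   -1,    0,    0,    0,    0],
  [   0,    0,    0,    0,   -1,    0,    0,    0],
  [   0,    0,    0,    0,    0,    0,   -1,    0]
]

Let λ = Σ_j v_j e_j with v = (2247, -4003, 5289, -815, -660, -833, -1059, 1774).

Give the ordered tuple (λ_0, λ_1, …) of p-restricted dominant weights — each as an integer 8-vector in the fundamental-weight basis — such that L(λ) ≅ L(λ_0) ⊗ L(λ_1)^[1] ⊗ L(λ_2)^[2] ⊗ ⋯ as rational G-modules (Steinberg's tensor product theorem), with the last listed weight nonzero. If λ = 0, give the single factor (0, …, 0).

Compute c_i = Σ_j M_{ij} v_j with v = (2247, -4003, 5289, -815, -660, -833, -1059, 1774):
  c_1 = 0*2247 + 0*-4003 + 0*5289 + 0*-815 + 1*-660 + -1*-833 + 0*-1059 + 0*1774 = 173
  c_2 = 1*2247 + 0*-4003 + 0*5289 + 0*-815 + 0*-660 + 0*-833 + 0*-1059 + 0*1774 = 2247
  c_3 = 0*2247 + -1*-4003 + 0*5289 + 3*-815 + -1*-660 + 0*-833 + 0*-1059 + 0*1774 = 2218
  c_4 = -2*2247 + 0*-4003 + 1*5289 + 0*-815 + 0*-660 + 0*-833 + 0*-1059 + 0*1774 = 795
  c_5 = 0*2247 + 0*-4003 + 0*5289 + 0*-815 + 0*-660 + 0*-833 + 0*-1059 + 1*1774 = 1774
  c_6 = 0*2247 + 0*-4003 + 0*5289 + -1*-815 + 0*-660 + 0*-833 + 0*-1059 + 0*1774 = 815
  c_7 = 0*2247 + 0*-4003 + 0*5289 + 0*-815 + -1*-660 + 0*-833 + 0*-1059 + 0*1774 = 660
  c_8 = 0*2247 + 0*-4003 + 0*5289 + 0*-815 + 0*-660 + 0*-833 + -1*-1059 + 0*1774 = 1059
Base-7 expansion of each c_i:
  c_1 = 173 = 5·7^0 + 3·7^1 + 3·7^2
  c_2 = 2247 = 0·7^0 + 6·7^1 + 3·7^2 + 6·7^3
  c_3 = 2218 = 6·7^0 + 1·7^1 + 3·7^2 + 6·7^3
  c_4 = 795 = 4·7^0 + 1·7^1 + 2·7^2 + 2·7^3
  c_5 = 1774 = 3·7^0 + 1·7^1 + 1·7^2 + 5·7^3
  c_6 = 815 = 3·7^0 + 4·7^1 + 2·7^2 + 2·7^3
  c_7 = 660 = 2·7^0 + 3·7^1 + 6·7^2 + 1·7^3
  c_8 = 1059 = 2·7^0 + 4·7^1 + 0·7^2 + 3·7^3
p-restricted factor λ_0 = (5, 0, 6, 4, 3, 3, 2, 2)
p-restricted factor λ_1 = (3, 6, 1, 1, 1, 4, 3, 4)
p-restricted factor λ_2 = (3, 3, 3, 2, 1, 2, 6, 0)
p-restricted factor λ_3 = (0, 6, 6, 2, 5, 2, 1, 3)

((5, 0, 6, 4, 3, 3, 2, 2), (3, 6, 1, 1, 1, 4, 3, 4), (3, 3, 3, 2, 1, 2, 6, 0), (0, 6, 6, 2, 5, 2, 1, 3))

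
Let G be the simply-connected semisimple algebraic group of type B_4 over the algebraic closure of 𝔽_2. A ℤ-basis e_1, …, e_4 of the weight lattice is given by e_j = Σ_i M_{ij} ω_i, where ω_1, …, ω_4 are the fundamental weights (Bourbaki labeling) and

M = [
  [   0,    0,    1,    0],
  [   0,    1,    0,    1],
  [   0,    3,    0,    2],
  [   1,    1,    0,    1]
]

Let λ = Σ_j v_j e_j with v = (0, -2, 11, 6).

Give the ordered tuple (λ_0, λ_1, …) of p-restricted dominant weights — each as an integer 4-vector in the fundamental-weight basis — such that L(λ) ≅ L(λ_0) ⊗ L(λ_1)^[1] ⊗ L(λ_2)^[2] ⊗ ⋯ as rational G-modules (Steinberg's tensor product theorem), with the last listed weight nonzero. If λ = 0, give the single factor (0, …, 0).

Change of basis e → ω: c = M·v where v = (0, -2, 11, 6):
  c_1 = (0)·(0) + (0)·(-2) + (1)·(11) + (0)·(6) = 11
  c_2 = (0)·(0) + (1)·(-2) + (0)·(11) + (1)·(6) = 4
  c_3 = (0)·(0) + (3)·(-2) + (0)·(11) + (2)·(6) = 6
  c_4 = (1)·(0) + (1)·(-2) + (0)·(11) + (1)·(6) = 4
Base-2 expansion of each c_i:
  c_1 = 11 = 1·2^0 + 1·2^1 + 0·2^2 + 1·2^3
  c_2 = 4 = 0·2^0 + 0·2^1 + 1·2^2
  c_3 = 6 = 0·2^0 + 1·2^1 + 1·2^2
  c_4 = 4 = 0·2^0 + 0·2^1 + 1·2^2
p-restricted factor λ_0 = (1, 0, 0, 0)
p-restricted factor λ_1 = (1, 0, 1, 0)
p-restricted factor λ_2 = (0, 1, 1, 1)
p-restricted factor λ_3 = (1, 0, 0, 0)

((1, 0, 0, 0), (1, 0, 1, 0), (0, 1, 1, 1), (1, 0, 0, 0))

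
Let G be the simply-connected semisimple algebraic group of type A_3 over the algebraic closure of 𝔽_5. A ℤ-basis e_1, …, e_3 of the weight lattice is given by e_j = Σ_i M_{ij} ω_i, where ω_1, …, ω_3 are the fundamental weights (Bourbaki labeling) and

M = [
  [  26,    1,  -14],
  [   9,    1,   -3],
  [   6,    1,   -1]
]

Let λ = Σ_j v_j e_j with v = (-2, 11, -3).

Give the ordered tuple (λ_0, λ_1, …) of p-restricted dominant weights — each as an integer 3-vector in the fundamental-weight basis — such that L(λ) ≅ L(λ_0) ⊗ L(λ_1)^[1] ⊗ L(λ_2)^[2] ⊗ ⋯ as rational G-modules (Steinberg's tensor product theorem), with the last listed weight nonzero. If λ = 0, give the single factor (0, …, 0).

In the fundamental-weight basis, λ has coordinates c = M·v (v = (-2, 11, -3)):
  c_1 = (26)·(-2) + 1·11 + (-14)·(-3) = 1
  c_2 = (9)·(-2) + 1·11 + (-3)·(-3) = 2
  c_3 = (6)·(-2) + 1·11 + (-1)·(-3) = 2
p = 5; digits c_i = Σ_j d_{ij}·5^j, 0 ≤ d_{ij} < 5:
  c_1 = 1 = 1·5^0
  c_2 = 2 = 2·5^0
  c_3 = 2 = 2·5^0
p-restricted factor λ_0 = (1, 2, 2)

((1, 2, 2),)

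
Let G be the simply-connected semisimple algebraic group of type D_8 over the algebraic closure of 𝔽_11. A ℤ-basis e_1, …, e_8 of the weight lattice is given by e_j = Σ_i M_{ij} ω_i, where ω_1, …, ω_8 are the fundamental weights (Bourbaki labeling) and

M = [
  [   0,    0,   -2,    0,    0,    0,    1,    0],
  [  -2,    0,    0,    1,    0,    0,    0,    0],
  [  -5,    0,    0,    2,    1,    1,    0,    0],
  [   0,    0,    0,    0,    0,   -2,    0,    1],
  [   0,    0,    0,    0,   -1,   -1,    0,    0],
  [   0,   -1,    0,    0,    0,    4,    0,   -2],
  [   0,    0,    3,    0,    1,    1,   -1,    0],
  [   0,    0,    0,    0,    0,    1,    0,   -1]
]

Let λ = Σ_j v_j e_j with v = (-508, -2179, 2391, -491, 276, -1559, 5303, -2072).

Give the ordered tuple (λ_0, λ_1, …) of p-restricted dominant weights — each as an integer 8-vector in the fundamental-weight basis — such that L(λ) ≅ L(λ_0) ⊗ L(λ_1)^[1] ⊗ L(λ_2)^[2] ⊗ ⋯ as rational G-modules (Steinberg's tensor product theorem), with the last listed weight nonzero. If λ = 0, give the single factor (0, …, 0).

In the fundamental-weight basis, λ has coordinates c = M·v (v = (-508, -2179, 2391, -491, 276, -1559, 5303, -2072)):
  c_1 = (0)·(-508) + (0)·(-2179) + (-2)·(2391) + (0)·(-491) + 0·276 + (0)·(-1559) + 1·5303 + (0)·(-2072) = 521
  c_2 = (-2)·(-508) + (0)·(-2179) + 0·2391 + (1)·(-491) + 0·276 + (0)·(-1559) + 0·5303 + (0)·(-2072) = 525
  c_3 = (-5)·(-508) + (0)·(-2179) + 0·2391 + (2)·(-491) + 1·276 + (1)·(-1559) + 0·5303 + (0)·(-2072) = 275
  c_4 = (0)·(-508) + (0)·(-2179) + 0·2391 + (0)·(-491) + 0·276 + (-2)·(-1559) + 0·5303 + (1)·(-2072) = 1046
  c_5 = (0)·(-508) + (0)·(-2179) + 0·2391 + (0)·(-491) + (-1)·(276) + (-1)·(-1559) + 0·5303 + (0)·(-2072) = 1283
  c_6 = (0)·(-508) + (-1)·(-2179) + 0·2391 + (0)·(-491) + 0·276 + (4)·(-1559) + 0·5303 + (-2)·(-2072) = 87
  c_7 = (0)·(-508) + (0)·(-2179) + 3·2391 + (0)·(-491) + 1·276 + (1)·(-1559) + (-1)·(5303) + (0)·(-2072) = 587
  c_8 = (0)·(-508) + (0)·(-2179) + 0·2391 + (0)·(-491) + 0·276 + (1)·(-1559) + 0·5303 + (-1)·(-2072) = 513
p = 11; digits c_i = Σ_j d_{ij}·11^j, 0 ≤ d_{ij} < 11:
  c_1 = 521 = 4·11^0 + 3·11^1 + 4·11^2
  c_2 = 525 = 8·11^0 + 3·11^1 + 4·11^2
  c_3 = 275 = 0·11^0 + 3·11^1 + 2·11^2
  c_4 = 1046 = 1·11^0 + 7·11^1 + 8·11^2
  c_5 = 1283 = 7·11^0 + 6·11^1 + 10·11^2
  c_6 = 87 = 10·11^0 + 7·11^1
  c_7 = 587 = 4·11^0 + 9·11^1 + 4·11^2
  c_8 = 513 = 7·11^0 + 2·11^1 + 4·11^2
Factor λ_0 = (4, 8, 0, 1, 7, 10, 4, 7)
Factor λ_1 = (3, 3, 3, 7, 6, 7, 9, 2)
Factor λ_2 = (4, 4, 2, 8, 10, 0, 4, 4)

((4, 8, 0, 1, 7, 10, 4, 7), (3, 3, 3, 7, 6, 7, 9, 2), (4, 4, 2, 8, 10, 0, 4, 4))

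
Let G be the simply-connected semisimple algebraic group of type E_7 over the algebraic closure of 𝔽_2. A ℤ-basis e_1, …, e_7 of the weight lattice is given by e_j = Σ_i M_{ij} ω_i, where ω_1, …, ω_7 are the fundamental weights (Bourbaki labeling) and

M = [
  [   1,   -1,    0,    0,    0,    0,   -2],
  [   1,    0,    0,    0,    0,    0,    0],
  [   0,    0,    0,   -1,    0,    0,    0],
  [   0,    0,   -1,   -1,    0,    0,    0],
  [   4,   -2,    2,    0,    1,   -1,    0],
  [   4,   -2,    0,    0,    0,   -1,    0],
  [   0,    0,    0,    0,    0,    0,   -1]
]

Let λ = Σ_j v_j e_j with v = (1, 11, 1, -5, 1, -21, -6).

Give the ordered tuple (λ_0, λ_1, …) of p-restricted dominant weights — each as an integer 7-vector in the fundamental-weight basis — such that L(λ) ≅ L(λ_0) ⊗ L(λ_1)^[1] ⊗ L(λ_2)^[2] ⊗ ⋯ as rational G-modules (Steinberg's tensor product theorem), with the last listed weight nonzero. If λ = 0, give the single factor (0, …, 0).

((0, 1, 1, 0, 0, 1, 0), (1, 0, 0, 0, 1, 1, 1), (0, 0, 1, 1, 1, 0, 1))

Converting to the ω-basis (c_i = row i of M dotted with v = (1, 11, 1, -5, 1, -21, -6)):
  c_1 = (1)·(1) + (-1)·(11) + (0)·(1) + (0)·(-5) + (0)·(1) + (0)·(-21) + (-2)·(-6) = 2
  c_2 = (1)·(1) + (0)·(11) + (0)·(1) + (0)·(-5) + (0)·(1) + (0)·(-21) + (0)·(-6) = 1
  c_3 = (0)·(1) + (0)·(11) + (0)·(1) + (-1)·(-5) + (0)·(1) + (0)·(-21) + (0)·(-6) = 5
  c_4 = (0)·(1) + (0)·(11) + (-1)·(1) + (-1)·(-5) + (0)·(1) + (0)·(-21) + (0)·(-6) = 4
  c_5 = (4)·(1) + (-2)·(11) + (2)·(1) + (0)·(-5) + (1)·(1) + (-1)·(-21) + (0)·(-6) = 6
  c_6 = (4)·(1) + (-2)·(11) + (0)·(1) + (0)·(-5) + (0)·(1) + (-1)·(-21) + (0)·(-6) = 3
  c_7 = (0)·(1) + (0)·(11) + (0)·(1) + (0)·(-5) + (0)·(1) + (0)·(-21) + (-1)·(-6) = 6
Base-2 expansion of each c_i:
  c_1 = 2 = 0·2^0 + 1·2^1
  c_2 = 1 = 1·2^0
  c_3 = 5 = 1·2^0 + 0·2^1 + 1·2^2
  c_4 = 4 = 0·2^0 + 0·2^1 + 1·2^2
  c_5 = 6 = 0·2^0 + 1·2^1 + 1·2^2
  c_6 = 3 = 1·2^0 + 1·2^1
  c_7 = 6 = 0·2^0 + 1·2^1 + 1·2^2
λ_0 = (0, 1, 1, 0, 0, 1, 0)
λ_1 = (1, 0, 0, 0, 1, 1, 1)
λ_2 = (0, 0, 1, 1, 1, 0, 1)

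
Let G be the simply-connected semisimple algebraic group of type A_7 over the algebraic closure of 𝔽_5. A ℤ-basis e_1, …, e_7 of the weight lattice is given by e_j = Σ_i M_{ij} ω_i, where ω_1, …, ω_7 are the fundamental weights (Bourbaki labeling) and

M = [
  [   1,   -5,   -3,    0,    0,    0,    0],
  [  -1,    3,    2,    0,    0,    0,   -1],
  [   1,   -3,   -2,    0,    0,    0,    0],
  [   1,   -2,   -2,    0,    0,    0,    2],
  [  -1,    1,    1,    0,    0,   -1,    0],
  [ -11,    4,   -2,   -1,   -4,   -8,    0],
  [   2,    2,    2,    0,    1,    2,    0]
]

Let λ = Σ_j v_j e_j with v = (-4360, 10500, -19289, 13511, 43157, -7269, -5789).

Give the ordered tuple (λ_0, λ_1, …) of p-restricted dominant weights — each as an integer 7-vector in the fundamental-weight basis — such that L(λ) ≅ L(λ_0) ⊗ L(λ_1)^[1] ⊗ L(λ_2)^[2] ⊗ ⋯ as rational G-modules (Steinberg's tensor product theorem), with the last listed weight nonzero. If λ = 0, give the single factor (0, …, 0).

Compute c_i = Σ_j M_{ij} v_j with v = (-4360, 10500, -19289, 13511, 43157, -7269, -5789):
  c_1 = (1)·(-4360) + (-5)·(10500) + (-3)·(-19289) + 0·13511 + 0·43157 + (0)·(-7269) + (0)·(-5789) = 1007
  c_2 = (-1)·(-4360) + 3·10500 + (2)·(-19289) + 0·13511 + 0·43157 + (0)·(-7269) + (-1)·(-5789) = 3071
  c_3 = (1)·(-4360) + (-3)·(10500) + (-2)·(-19289) + 0·13511 + 0·43157 + (0)·(-7269) + (0)·(-5789) = 2718
  c_4 = (1)·(-4360) + (-2)·(10500) + (-2)·(-19289) + 0·13511 + 0·43157 + (0)·(-7269) + (2)·(-5789) = 1640
  c_5 = (-1)·(-4360) + 1·10500 + (1)·(-19289) + 0·13511 + 0·43157 + (-1)·(-7269) + (0)·(-5789) = 2840
  c_6 = (-11)·(-4360) + 4·10500 + (-2)·(-19289) + (-1)·(13511) + (-4)·(43157) + (-8)·(-7269) + (0)·(-5789) = 551
  c_7 = (2)·(-4360) + 2·10500 + (2)·(-19289) + 0·13511 + 1·43157 + (2)·(-7269) + (0)·(-5789) = 2321
Writing each c_i in base p = 5:
  c_1 = 1007 = 2·5^0 + 1·5^1 + 0·5^2 + 3·5^3 + 1·5^4
  c_2 = 3071 = 1·5^0 + 4·5^1 + 2·5^2 + 4·5^3 + 4·5^4
  c_3 = 2718 = 3·5^0 + 3·5^1 + 3·5^2 + 1·5^3 + 4·5^4
  c_4 = 1640 = 0·5^0 + 3·5^1 + 0·5^2 + 3·5^3 + 2·5^4
  c_5 = 2840 = 0·5^0 + 3·5^1 + 3·5^2 + 2·5^3 + 4·5^4
  c_6 = 551 = 1·5^0 + 0·5^1 + 2·5^2 + 4·5^3
  c_7 = 2321 = 1·5^0 + 4·5^1 + 2·5^2 + 3·5^3 + 3·5^4
λ_0 = (2, 1, 3, 0, 0, 1, 1)
λ_1 = (1, 4, 3, 3, 3, 0, 4)
λ_2 = (0, 2, 3, 0, 3, 2, 2)
λ_3 = (3, 4, 1, 3, 2, 4, 3)
λ_4 = (1, 4, 4, 2, 4, 0, 3)

((2, 1, 3, 0, 0, 1, 1), (1, 4, 3, 3, 3, 0, 4), (0, 2, 3, 0, 3, 2, 2), (3, 4, 1, 3, 2, 4, 3), (1, 4, 4, 2, 4, 0, 3))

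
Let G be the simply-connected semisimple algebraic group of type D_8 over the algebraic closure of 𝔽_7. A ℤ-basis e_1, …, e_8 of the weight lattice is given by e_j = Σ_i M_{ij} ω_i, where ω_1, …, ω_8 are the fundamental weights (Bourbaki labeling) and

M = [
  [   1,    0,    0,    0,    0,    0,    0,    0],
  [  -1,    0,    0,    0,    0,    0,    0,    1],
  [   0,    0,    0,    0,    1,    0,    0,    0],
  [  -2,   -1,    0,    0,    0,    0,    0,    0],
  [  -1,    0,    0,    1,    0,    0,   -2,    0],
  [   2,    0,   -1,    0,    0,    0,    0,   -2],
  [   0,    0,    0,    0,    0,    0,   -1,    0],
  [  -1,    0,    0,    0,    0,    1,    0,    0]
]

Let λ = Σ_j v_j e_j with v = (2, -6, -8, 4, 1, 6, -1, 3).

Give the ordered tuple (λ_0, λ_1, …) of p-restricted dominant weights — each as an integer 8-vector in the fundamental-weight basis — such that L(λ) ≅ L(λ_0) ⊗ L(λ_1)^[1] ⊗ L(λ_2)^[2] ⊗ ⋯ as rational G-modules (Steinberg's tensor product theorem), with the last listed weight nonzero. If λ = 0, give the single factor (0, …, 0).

In the fundamental-weight basis, λ has coordinates c = M·v (v = (2, -6, -8, 4, 1, 6, -1, 3)):
  c_1 = 1*2 + 0*-6 + 0*-8 + 0*4 + 0*1 + 0*6 + 0*-1 + 0*3 = 2
  c_2 = -1*2 + 0*-6 + 0*-8 + 0*4 + 0*1 + 0*6 + 0*-1 + 1*3 = 1
  c_3 = 0*2 + 0*-6 + 0*-8 + 0*4 + 1*1 + 0*6 + 0*-1 + 0*3 = 1
  c_4 = -2*2 + -1*-6 + 0*-8 + 0*4 + 0*1 + 0*6 + 0*-1 + 0*3 = 2
  c_5 = -1*2 + 0*-6 + 0*-8 + 1*4 + 0*1 + 0*6 + -2*-1 + 0*3 = 4
  c_6 = 2*2 + 0*-6 + -1*-8 + 0*4 + 0*1 + 0*6 + 0*-1 + -2*3 = 6
  c_7 = 0*2 + 0*-6 + 0*-8 + 0*4 + 0*1 + 0*6 + -1*-1 + 0*3 = 1
  c_8 = -1*2 + 0*-6 + 0*-8 + 0*4 + 0*1 + 1*6 + 0*-1 + 0*3 = 4
Writing each c_i in base p = 7:
  c_1 = 2 = 2·7^0
  c_2 = 1 = 1·7^0
  c_3 = 1 = 1·7^0
  c_4 = 2 = 2·7^0
  c_5 = 4 = 4·7^0
  c_6 = 6 = 6·7^0
  c_7 = 1 = 1·7^0
  c_8 = 4 = 4·7^0
λ_0 = (2, 1, 1, 2, 4, 6, 1, 4)

((2, 1, 1, 2, 4, 6, 1, 4),)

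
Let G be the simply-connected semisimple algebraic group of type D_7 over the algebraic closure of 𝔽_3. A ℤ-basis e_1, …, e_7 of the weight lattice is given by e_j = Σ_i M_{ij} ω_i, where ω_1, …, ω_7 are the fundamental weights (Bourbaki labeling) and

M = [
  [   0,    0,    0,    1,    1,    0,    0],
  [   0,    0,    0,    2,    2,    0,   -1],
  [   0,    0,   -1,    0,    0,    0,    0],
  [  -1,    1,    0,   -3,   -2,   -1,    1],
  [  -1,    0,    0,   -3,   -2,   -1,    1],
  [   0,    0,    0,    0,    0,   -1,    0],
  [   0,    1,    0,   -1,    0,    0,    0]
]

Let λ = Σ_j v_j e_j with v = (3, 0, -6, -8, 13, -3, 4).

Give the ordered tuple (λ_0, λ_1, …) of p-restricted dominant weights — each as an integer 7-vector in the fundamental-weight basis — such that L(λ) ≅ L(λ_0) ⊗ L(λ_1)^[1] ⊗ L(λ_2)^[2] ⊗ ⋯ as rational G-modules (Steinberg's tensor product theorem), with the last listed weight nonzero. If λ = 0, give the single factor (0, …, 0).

((2, 0, 0, 2, 2, 0, 2), (1, 2, 2, 0, 0, 1, 2))

ω-coordinates c = M·v, v = (3, 0, -6, -8, 13, -3, 4):
  c_1 = 0*3 + 0*0 + 0*-6 + 1*-8 + 1*13 + 0*-3 + 0*4 = 5
  c_2 = 0*3 + 0*0 + 0*-6 + 2*-8 + 2*13 + 0*-3 + -1*4 = 6
  c_3 = 0*3 + 0*0 + -1*-6 + 0*-8 + 0*13 + 0*-3 + 0*4 = 6
  c_4 = -1*3 + 1*0 + 0*-6 + -3*-8 + -2*13 + -1*-3 + 1*4 = 2
  c_5 = -1*3 + 0*0 + 0*-6 + -3*-8 + -2*13 + -1*-3 + 1*4 = 2
  c_6 = 0*3 + 0*0 + 0*-6 + 0*-8 + 0*13 + -1*-3 + 0*4 = 3
  c_7 = 0*3 + 1*0 + 0*-6 + -1*-8 + 0*13 + 0*-3 + 0*4 = 8
Writing each c_i in base p = 3:
  c_1 = 5 = 2·3^0 + 1·3^1
  c_2 = 6 = 0·3^0 + 2·3^1
  c_3 = 6 = 0·3^0 + 2·3^1
  c_4 = 2 = 2·3^0
  c_5 = 2 = 2·3^0
  c_6 = 3 = 0·3^0 + 1·3^1
  c_7 = 8 = 2·3^0 + 2·3^1
p-restricted factor λ_0 = (2, 0, 0, 2, 2, 0, 2)
p-restricted factor λ_1 = (1, 2, 2, 0, 0, 1, 2)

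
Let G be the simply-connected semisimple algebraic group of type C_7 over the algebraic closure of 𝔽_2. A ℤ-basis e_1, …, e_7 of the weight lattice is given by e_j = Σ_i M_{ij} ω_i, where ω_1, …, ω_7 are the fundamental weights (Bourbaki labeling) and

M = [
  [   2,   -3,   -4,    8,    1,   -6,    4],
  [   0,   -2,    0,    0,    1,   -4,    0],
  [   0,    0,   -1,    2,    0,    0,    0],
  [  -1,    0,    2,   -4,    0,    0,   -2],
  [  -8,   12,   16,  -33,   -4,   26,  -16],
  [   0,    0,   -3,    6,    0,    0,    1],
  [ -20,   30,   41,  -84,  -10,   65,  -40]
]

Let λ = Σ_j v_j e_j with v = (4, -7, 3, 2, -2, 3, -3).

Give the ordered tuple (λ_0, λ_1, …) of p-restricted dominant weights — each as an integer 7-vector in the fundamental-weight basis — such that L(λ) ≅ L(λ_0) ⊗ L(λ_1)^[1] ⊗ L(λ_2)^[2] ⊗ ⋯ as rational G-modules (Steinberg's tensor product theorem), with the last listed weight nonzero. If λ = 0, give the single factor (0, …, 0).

ω-coordinates c = M·v, v = (4, -7, 3, 2, -2, 3, -3):
  c_1 = (2)·(4) + (-3)·(-7) + (-4)·(3) + (8)·(2) + (1)·(-2) + (-6)·(3) + (4)·(-3) = 1
  c_2 = (0)·(4) + (-2)·(-7) + (0)·(3) + (0)·(2) + (1)·(-2) + (-4)·(3) + (0)·(-3) = 0
  c_3 = (0)·(4) + (0)·(-7) + (-1)·(3) + (2)·(2) + (0)·(-2) + (0)·(3) + (0)·(-3) = 1
  c_4 = (-1)·(4) + (0)·(-7) + (2)·(3) + (-4)·(2) + (0)·(-2) + (0)·(3) + (-2)·(-3) = 0
  c_5 = (-8)·(4) + (12)·(-7) + (16)·(3) + (-33)·(2) + (-4)·(-2) + (26)·(3) + (-16)·(-3) = 0
  c_6 = (0)·(4) + (0)·(-7) + (-3)·(3) + (6)·(2) + (0)·(-2) + (0)·(3) + (1)·(-3) = 0
  c_7 = (-20)·(4) + (30)·(-7) + (41)·(3) + (-84)·(2) + (-10)·(-2) + (65)·(3) + (-40)·(-3) = 0
p = 2; digits c_i = Σ_j d_{ij}·2^j, 0 ≤ d_{ij} < 2:
  c_1 = 1 = 1·2^0
  c_2 = 0
  c_3 = 1 = 1·2^0
  c_4 = 0
  c_5 = 0
  c_6 = 0
  c_7 = 0
λ_0 = (1, 0, 1, 0, 0, 0, 0)

((1, 0, 1, 0, 0, 0, 0),)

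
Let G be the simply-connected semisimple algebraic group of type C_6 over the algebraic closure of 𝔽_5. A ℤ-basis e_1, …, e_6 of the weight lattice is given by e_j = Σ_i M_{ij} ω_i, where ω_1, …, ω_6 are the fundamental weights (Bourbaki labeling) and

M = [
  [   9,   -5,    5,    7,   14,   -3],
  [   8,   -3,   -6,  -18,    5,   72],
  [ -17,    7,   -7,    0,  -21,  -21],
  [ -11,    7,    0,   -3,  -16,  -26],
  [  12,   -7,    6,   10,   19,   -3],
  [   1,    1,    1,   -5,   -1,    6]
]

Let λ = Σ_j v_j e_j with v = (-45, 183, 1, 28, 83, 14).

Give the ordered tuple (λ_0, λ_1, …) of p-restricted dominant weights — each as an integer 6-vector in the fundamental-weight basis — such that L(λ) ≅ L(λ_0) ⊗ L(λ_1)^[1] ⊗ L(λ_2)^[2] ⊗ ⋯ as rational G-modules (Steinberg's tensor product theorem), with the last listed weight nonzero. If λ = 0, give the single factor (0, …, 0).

((1, 4, 2, 0, 0, 0),)

Compute c_i = Σ_j M_{ij} v_j with v = (-45, 183, 1, 28, 83, 14):
  c_1 = (9)·(-45) + (-5)·(183) + 5·1 + 7·28 + 14·83 + (-3)·(14) = 1
  c_2 = (8)·(-45) + (-3)·(183) + (-6)·(1) + (-18)·(28) + 5·83 + 72·14 = 4
  c_3 = (-17)·(-45) + 7·183 + (-7)·(1) + 0·28 + (-21)·(83) + (-21)·(14) = 2
  c_4 = (-11)·(-45) + 7·183 + 0·1 + (-3)·(28) + (-16)·(83) + (-26)·(14) = 0
  c_5 = (12)·(-45) + (-7)·(183) + 6·1 + 10·28 + 19·83 + (-3)·(14) = 0
  c_6 = (1)·(-45) + 1·183 + 1·1 + (-5)·(28) + (-1)·(83) + 6·14 = 0
Base-5 expansion of each c_i:
  c_1 = 1 = 1·5^0
  c_2 = 4 = 4·5^0
  c_3 = 2 = 2·5^0
  c_4 = 0
  c_5 = 0
  c_6 = 0
Factor λ_0 = (1, 4, 2, 0, 0, 0)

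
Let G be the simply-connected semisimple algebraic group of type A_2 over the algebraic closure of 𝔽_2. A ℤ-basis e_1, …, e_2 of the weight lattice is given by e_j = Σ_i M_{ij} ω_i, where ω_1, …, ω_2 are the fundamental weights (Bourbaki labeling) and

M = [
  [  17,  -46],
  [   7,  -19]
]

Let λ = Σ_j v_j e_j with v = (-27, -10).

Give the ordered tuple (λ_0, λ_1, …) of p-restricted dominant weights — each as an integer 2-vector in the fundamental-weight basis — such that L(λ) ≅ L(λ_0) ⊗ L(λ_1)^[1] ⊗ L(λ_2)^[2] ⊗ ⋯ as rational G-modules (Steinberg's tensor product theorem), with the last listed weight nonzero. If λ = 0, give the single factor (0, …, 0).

ω-coordinates c = M·v, v = (-27, -10):
  c_1 = 17*-27 + -46*-10 = 1
  c_2 = 7*-27 + -19*-10 = 1
p = 2; digits c_i = Σ_j d_{ij}·2^j, 0 ≤ d_{ij} < 2:
  c_1 = 1 = 1·2^0
  c_2 = 1 = 1·2^0
λ_0 = (1, 1)

((1, 1),)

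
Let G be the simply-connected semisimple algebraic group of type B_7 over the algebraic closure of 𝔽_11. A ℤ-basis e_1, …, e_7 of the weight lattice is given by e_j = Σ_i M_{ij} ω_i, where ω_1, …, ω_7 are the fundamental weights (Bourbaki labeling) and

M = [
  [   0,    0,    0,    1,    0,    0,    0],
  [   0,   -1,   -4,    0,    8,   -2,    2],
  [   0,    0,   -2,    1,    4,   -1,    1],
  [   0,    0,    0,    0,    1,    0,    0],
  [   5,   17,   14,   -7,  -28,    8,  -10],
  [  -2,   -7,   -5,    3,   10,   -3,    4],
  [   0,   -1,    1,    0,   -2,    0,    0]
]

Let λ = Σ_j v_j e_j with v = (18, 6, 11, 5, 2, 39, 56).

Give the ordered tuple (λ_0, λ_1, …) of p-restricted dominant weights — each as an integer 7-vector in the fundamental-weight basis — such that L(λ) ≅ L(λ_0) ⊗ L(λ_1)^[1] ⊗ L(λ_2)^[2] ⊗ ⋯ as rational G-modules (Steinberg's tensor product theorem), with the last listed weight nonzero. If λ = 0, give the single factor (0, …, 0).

((5, 0, 8, 2, 7, 9, 1),)

In the fundamental-weight basis, λ has coordinates c = M·v (v = (18, 6, 11, 5, 2, 39, 56)):
  c_1 = 0*18 + 0*6 + 0*11 + 1*5 + 0*2 + 0*39 + 0*56 = 5
  c_2 = 0*18 + -1*6 + -4*11 + 0*5 + 8*2 + -2*39 + 2*56 = 0
  c_3 = 0*18 + 0*6 + -2*11 + 1*5 + 4*2 + -1*39 + 1*56 = 8
  c_4 = 0*18 + 0*6 + 0*11 + 0*5 + 1*2 + 0*39 + 0*56 = 2
  c_5 = 5*18 + 17*6 + 14*11 + -7*5 + -28*2 + 8*39 + -10*56 = 7
  c_6 = -2*18 + -7*6 + -5*11 + 3*5 + 10*2 + -3*39 + 4*56 = 9
  c_7 = 0*18 + -1*6 + 1*11 + 0*5 + -2*2 + 0*39 + 0*56 = 1
p = 11; digits c_i = Σ_j d_{ij}·11^j, 0 ≤ d_{ij} < 11:
  c_1 = 5 = 5·11^0
  c_2 = 0
  c_3 = 8 = 8·11^0
  c_4 = 2 = 2·11^0
  c_5 = 7 = 7·11^0
  c_6 = 9 = 9·11^0
  c_7 = 1 = 1·11^0
Factor λ_0 = (5, 0, 8, 2, 7, 9, 1)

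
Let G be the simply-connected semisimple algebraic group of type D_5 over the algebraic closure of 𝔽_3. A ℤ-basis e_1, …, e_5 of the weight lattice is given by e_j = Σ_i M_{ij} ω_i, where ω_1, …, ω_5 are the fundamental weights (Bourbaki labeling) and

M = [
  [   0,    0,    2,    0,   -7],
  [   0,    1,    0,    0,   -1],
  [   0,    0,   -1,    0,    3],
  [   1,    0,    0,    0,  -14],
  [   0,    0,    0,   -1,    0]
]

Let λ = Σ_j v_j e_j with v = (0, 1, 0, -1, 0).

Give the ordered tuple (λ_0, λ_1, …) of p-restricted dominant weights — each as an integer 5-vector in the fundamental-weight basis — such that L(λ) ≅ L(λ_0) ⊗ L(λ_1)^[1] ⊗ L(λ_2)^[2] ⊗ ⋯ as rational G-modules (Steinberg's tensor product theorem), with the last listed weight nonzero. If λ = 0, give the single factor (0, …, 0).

In the fundamental-weight basis, λ has coordinates c = M·v (v = (0, 1, 0, -1, 0)):
  c_1 = (0)·(0) + (0)·(1) + (2)·(0) + (0)·(-1) + (-7)·(0) = 0
  c_2 = (0)·(0) + (1)·(1) + (0)·(0) + (0)·(-1) + (-1)·(0) = 1
  c_3 = (0)·(0) + (0)·(1) + (-1)·(0) + (0)·(-1) + (3)·(0) = 0
  c_4 = (1)·(0) + (0)·(1) + (0)·(0) + (0)·(-1) + (-14)·(0) = 0
  c_5 = (0)·(0) + (0)·(1) + (0)·(0) + (-1)·(-1) + (0)·(0) = 1
p = 3; digits c_i = Σ_j d_{ij}·3^j, 0 ≤ d_{ij} < 3:
  c_1 = 0
  c_2 = 1 = 1·3^0
  c_3 = 0
  c_4 = 0
  c_5 = 1 = 1·3^0
λ_0 = (0, 1, 0, 0, 1)

((0, 1, 0, 0, 1),)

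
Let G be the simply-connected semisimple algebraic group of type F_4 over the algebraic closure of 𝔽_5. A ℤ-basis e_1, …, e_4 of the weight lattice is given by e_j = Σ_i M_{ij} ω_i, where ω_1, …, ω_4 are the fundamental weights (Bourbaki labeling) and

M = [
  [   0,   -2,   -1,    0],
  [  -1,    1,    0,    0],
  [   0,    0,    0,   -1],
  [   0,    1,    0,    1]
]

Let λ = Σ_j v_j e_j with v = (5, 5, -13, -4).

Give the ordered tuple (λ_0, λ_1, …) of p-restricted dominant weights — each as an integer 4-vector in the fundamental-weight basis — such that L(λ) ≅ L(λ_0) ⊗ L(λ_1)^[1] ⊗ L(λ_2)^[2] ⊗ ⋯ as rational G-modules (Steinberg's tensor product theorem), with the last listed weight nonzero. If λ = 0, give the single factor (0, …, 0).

((3, 0, 4, 1),)

Converting to the ω-basis (c_i = row i of M dotted with v = (5, 5, -13, -4)):
  c_1 = 0·5 + (-2)·(5) + (-1)·(-13) + (0)·(-4) = 3
  c_2 = (-1)·(5) + 1·5 + (0)·(-13) + (0)·(-4) = 0
  c_3 = 0·5 + 0·5 + (0)·(-13) + (-1)·(-4) = 4
  c_4 = 0·5 + 1·5 + (0)·(-13) + (1)·(-4) = 1
Writing each c_i in base p = 5:
  c_1 = 3 = 3·5^0
  c_2 = 0
  c_3 = 4 = 4·5^0
  c_4 = 1 = 1·5^0
p-restricted factor λ_0 = (3, 0, 4, 1)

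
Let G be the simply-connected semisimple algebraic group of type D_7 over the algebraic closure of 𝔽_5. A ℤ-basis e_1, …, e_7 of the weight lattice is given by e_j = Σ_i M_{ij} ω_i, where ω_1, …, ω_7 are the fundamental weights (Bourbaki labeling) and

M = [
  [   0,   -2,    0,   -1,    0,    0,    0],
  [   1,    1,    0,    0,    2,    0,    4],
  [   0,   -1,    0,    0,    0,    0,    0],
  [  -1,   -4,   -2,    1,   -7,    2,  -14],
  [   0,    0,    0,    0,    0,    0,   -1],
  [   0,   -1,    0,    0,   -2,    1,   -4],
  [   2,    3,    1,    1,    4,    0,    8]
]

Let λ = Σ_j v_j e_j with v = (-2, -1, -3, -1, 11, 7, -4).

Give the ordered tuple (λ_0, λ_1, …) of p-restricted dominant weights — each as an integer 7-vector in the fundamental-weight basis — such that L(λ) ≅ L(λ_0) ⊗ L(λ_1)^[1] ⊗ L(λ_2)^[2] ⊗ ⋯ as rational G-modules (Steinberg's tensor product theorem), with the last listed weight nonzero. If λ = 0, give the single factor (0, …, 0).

Compute c_i = Σ_j M_{ij} v_j with v = (-2, -1, -3, -1, 11, 7, -4):
  c_1 = 0*-2 + -2*-1 + 0*-3 + -1*-1 + 0*11 + 0*7 + 0*-4 = 3
  c_2 = 1*-2 + 1*-1 + 0*-3 + 0*-1 + 2*11 + 0*7 + 4*-4 = 3
  c_3 = 0*-2 + -1*-1 + 0*-3 + 0*-1 + 0*11 + 0*7 + 0*-4 = 1
  c_4 = -1*-2 + -4*-1 + -2*-3 + 1*-1 + -7*11 + 2*7 + -14*-4 = 4
  c_5 = 0*-2 + 0*-1 + 0*-3 + 0*-1 + 0*11 + 0*7 + -1*-4 = 4
  c_6 = 0*-2 + -1*-1 + 0*-3 + 0*-1 + -2*11 + 1*7 + -4*-4 = 2
  c_7 = 2*-2 + 3*-1 + 1*-3 + 1*-1 + 4*11 + 0*7 + 8*-4 = 1
Expand coordinatewise in base 5:
  c_1 = 3 = 3·5^0
  c_2 = 3 = 3·5^0
  c_3 = 1 = 1·5^0
  c_4 = 4 = 4·5^0
  c_5 = 4 = 4·5^0
  c_6 = 2 = 2·5^0
  c_7 = 1 = 1·5^0
p-restricted factor λ_0 = (3, 3, 1, 4, 4, 2, 1)

((3, 3, 1, 4, 4, 2, 1),)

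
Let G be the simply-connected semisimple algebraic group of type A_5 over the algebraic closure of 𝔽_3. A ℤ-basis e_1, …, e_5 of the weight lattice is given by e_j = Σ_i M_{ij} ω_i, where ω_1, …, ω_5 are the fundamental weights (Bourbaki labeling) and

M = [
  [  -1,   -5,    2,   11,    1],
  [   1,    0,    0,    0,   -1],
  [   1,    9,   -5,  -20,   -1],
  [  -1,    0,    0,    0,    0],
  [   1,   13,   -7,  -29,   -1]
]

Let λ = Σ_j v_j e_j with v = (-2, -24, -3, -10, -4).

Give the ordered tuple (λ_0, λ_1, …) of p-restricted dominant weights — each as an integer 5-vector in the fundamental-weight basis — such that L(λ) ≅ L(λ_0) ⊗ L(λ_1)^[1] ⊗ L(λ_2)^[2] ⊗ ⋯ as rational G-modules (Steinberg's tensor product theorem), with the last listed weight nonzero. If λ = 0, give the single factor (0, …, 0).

((2, 2, 1, 2, 1),)

Change of basis e → ω: c = M·v where v = (-2, -24, -3, -10, -4):
  c_1 = -1*-2 + -5*-24 + 2*-3 + 11*-10 + 1*-4 = 2
  c_2 = 1*-2 + 0*-24 + 0*-3 + 0*-10 + -1*-4 = 2
  c_3 = 1*-2 + 9*-24 + -5*-3 + -20*-10 + -1*-4 = 1
  c_4 = -1*-2 + 0*-24 + 0*-3 + 0*-10 + 0*-4 = 2
  c_5 = 1*-2 + 13*-24 + -7*-3 + -29*-10 + -1*-4 = 1
Writing each c_i in base p = 3:
  c_1 = 2 = 2·3^0
  c_2 = 2 = 2·3^0
  c_3 = 1 = 1·3^0
  c_4 = 2 = 2·3^0
  c_5 = 1 = 1·3^0
p-restricted factor λ_0 = (2, 2, 1, 2, 1)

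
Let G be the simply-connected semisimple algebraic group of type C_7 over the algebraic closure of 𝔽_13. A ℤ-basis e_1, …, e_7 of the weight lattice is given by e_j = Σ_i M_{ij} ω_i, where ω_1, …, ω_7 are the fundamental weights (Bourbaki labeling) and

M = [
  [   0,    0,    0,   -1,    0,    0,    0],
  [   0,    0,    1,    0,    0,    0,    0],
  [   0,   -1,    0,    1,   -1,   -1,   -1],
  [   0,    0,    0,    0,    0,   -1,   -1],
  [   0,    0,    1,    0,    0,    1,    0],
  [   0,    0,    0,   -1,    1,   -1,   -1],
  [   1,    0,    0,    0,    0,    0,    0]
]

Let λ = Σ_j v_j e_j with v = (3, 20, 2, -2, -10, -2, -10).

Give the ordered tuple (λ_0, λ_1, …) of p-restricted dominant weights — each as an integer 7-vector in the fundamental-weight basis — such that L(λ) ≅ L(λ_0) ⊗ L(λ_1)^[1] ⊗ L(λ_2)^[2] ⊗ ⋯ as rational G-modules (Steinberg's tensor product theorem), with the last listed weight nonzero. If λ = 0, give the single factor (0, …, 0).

Converting to the ω-basis (c_i = row i of M dotted with v = (3, 20, 2, -2, -10, -2, -10)):
  c_1 = 0·3 + 0·20 + 0·2 + (-1)·(-2) + (0)·(-10) + (0)·(-2) + (0)·(-10) = 2
  c_2 = 0·3 + 0·20 + 1·2 + (0)·(-2) + (0)·(-10) + (0)·(-2) + (0)·(-10) = 2
  c_3 = 0·3 + (-1)·(20) + 0·2 + (1)·(-2) + (-1)·(-10) + (-1)·(-2) + (-1)·(-10) = 0
  c_4 = 0·3 + 0·20 + 0·2 + (0)·(-2) + (0)·(-10) + (-1)·(-2) + (-1)·(-10) = 12
  c_5 = 0·3 + 0·20 + 1·2 + (0)·(-2) + (0)·(-10) + (1)·(-2) + (0)·(-10) = 0
  c_6 = 0·3 + 0·20 + 0·2 + (-1)·(-2) + (1)·(-10) + (-1)·(-2) + (-1)·(-10) = 4
  c_7 = 1·3 + 0·20 + 0·2 + (0)·(-2) + (0)·(-10) + (0)·(-2) + (0)·(-10) = 3
Base-13 expansion of each c_i:
  c_1 = 2 = 2·13^0
  c_2 = 2 = 2·13^0
  c_3 = 0
  c_4 = 12 = 12·13^0
  c_5 = 0
  c_6 = 4 = 4·13^0
  c_7 = 3 = 3·13^0
Factor λ_0 = (2, 2, 0, 12, 0, 4, 3)

((2, 2, 0, 12, 0, 4, 3),)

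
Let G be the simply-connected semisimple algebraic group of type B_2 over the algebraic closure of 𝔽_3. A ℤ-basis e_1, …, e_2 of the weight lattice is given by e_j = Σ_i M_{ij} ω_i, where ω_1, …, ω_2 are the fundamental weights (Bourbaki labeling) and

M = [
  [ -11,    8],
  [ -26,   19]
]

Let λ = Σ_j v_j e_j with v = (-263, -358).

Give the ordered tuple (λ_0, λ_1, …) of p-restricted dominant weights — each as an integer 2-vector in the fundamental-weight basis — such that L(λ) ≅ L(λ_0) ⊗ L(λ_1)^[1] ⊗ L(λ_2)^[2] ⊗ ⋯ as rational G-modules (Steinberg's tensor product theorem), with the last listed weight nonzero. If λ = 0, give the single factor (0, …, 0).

((2, 0), (0, 0), (0, 1), (1, 1))

In the fundamental-weight basis, λ has coordinates c = M·v (v = (-263, -358)):
  c_1 = (-11)·(-263) + (8)·(-358) = 29
  c_2 = (-26)·(-263) + (19)·(-358) = 36
Base-3 expansion of each c_i:
  c_1 = 29 = 2·3^0 + 0·3^1 + 0·3^2 + 1·3^3
  c_2 = 36 = 0·3^0 + 0·3^1 + 1·3^2 + 1·3^3
p-restricted factor λ_0 = (2, 0)
p-restricted factor λ_1 = (0, 0)
p-restricted factor λ_2 = (0, 1)
p-restricted factor λ_3 = (1, 1)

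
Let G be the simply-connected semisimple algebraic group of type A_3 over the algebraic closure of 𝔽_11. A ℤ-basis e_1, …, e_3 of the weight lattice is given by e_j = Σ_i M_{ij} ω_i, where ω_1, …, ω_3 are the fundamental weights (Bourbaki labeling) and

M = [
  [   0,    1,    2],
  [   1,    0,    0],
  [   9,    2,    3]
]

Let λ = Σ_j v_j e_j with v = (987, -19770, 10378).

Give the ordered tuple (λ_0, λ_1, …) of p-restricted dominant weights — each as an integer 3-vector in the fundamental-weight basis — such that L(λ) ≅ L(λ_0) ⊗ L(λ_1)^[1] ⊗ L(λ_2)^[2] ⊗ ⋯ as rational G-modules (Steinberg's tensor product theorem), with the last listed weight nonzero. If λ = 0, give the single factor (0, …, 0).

((7, 8, 4), (1, 1, 10), (8, 8, 3))

Compute c_i = Σ_j M_{ij} v_j with v = (987, -19770, 10378):
  c_1 = 0*987 + 1*-19770 + 2*10378 = 986
  c_2 = 1*987 + 0*-19770 + 0*10378 = 987
  c_3 = 9*987 + 2*-19770 + 3*10378 = 477
Expand coordinatewise in base 11:
  c_1 = 986 = 7·11^0 + 1·11^1 + 8·11^2
  c_2 = 987 = 8·11^0 + 1·11^1 + 8·11^2
  c_3 = 477 = 4·11^0 + 10·11^1 + 3·11^2
p-restricted factor λ_0 = (7, 8, 4)
p-restricted factor λ_1 = (1, 1, 10)
p-restricted factor λ_2 = (8, 8, 3)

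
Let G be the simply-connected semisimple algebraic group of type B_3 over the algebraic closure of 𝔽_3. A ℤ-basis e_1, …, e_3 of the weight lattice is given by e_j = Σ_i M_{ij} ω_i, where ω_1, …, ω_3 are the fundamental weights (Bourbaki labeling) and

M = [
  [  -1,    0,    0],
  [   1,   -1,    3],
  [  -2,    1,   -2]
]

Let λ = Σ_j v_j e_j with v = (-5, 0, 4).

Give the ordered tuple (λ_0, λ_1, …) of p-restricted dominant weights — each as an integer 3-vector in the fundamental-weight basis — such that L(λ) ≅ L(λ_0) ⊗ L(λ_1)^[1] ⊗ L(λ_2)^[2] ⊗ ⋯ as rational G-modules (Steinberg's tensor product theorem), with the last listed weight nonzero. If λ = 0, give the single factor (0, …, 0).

Change of basis e → ω: c = M·v where v = (-5, 0, 4):
  c_1 = (-1)·(-5) + (0)·(0) + (0)·(4) = 5
  c_2 = (1)·(-5) + (-1)·(0) + (3)·(4) = 7
  c_3 = (-2)·(-5) + (1)·(0) + (-2)·(4) = 2
Base-3 expansion of each c_i:
  c_1 = 5 = 2·3^0 + 1·3^1
  c_2 = 7 = 1·3^0 + 2·3^1
  c_3 = 2 = 2·3^0
λ_0 = (2, 1, 2)
λ_1 = (1, 2, 0)

((2, 1, 2), (1, 2, 0))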